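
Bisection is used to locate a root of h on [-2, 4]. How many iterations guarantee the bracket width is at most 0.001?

Width after n steps is 6/2^n. Need 2^n ≥ 6/0.001 = 6000.
2^12 = 4096 < 6000 ≤ 2^13 = 8192, so n = 13.

13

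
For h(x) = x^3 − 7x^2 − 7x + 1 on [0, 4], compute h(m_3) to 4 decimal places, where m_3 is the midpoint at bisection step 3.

-4.1250

x = 2 gives h = -33, negative; keep [0, 2]
x = 1 gives h = -12, negative; keep [0, 1]
x = 0.5 gives h = -4.125, negative; keep [0, 0.5]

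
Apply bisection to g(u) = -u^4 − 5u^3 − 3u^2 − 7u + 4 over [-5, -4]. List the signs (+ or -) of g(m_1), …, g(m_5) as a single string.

m = -4.5, g(m) = 20.3125 (+); new bracket [-5, -4.5]
m = -4.75, g(m) = -3.644531 (−); new bracket [-4.75, -4.5]
m = -4.625, g(m) = 9.30249 (+); new bracket [-4.75, -4.625]
m = -4.6875, g(m) = 3.081 (+); new bracket [-4.75, -4.6875]
m = -4.71875, g(m) = -0.2175 (−); new bracket [-4.71875, -4.6875]

+-++-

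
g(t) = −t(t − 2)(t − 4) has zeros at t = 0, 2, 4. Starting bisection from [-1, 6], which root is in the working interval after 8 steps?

t = 2.5 gives g = 1.875, positive; keep [2.5, 6]
t = 4.25 gives g = -2.390625, negative; keep [2.5, 4.25]
t = 3.375 gives g = 2.900391, positive; keep [3.375, 4.25]
t = 3.8125 gives g = 1.2957, positive; keep [3.8125, 4.25]
t = 4.03125 gives g = -0.2559, negative; keep [3.8125, 4.03125]
t = 3.921875 gives g = 0.5889, positive; keep [3.921875, 4.03125]
t = 3.9765625 gives g = 0.1842, positive; keep [3.9765625, 4.03125]
t = 4.00390625 gives g = -0.0313, negative; keep [3.9765625, 4.00390625]

4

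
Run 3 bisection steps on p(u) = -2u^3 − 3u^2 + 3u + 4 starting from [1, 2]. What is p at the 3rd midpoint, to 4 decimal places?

0.7305

p(1.5) = -5 < 0, so the root lies in [1, 1.5]
p(1.25) = -0.84375 < 0, so the root lies in [1, 1.25]
p(1.125) = 0.730469 > 0, so the root lies in [1.125, 1.25]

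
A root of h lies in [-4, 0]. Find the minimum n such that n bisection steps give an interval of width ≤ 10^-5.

19

Width after n steps is 4/2^n. Need 2^n ≥ 4/10^-5 = 400000.
2^18 = 262144 < 400000 ≤ 2^19 = 524288, so n = 19.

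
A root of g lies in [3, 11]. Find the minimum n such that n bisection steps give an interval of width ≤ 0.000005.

Width after n steps is 8/2^n. Need 2^n ≥ 8/0.000005 = 1600000.
2^20 = 1048576 < 1600000 ≤ 2^21 = 2097152, so n = 21.

21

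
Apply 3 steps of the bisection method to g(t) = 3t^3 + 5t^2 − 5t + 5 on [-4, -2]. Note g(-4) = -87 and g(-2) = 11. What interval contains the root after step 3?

g(-3) = -16 < 0, so the root lies in [-3, -2]
g(-2.5) = 1.875 > 0, so the root lies in [-3, -2.5]
g(-2.75) = -5.828125 < 0, so the root lies in [-2.75, -2.5]

[-2.75, -2.5]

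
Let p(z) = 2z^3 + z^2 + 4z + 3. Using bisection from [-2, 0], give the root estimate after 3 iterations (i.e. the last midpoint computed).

z = -1 gives p = -2, negative; keep [-1, 0]
z = -0.5 gives p = 1, positive; keep [-1, -0.5]
z = -0.75 gives p = -0.28125, negative; keep [-0.75, -0.5]

-0.75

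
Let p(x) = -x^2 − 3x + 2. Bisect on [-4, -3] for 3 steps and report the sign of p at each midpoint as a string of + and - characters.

x = -3.5 gives p = 0.25, positive; keep [-4, -3.5]
x = -3.75 gives p = -0.8125, negative; keep [-3.75, -3.5]
x = -3.625 gives p = -0.265625, negative; keep [-3.625, -3.5]

+--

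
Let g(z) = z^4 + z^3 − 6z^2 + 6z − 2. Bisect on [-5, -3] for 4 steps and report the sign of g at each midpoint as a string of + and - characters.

++-+

midpoint -4: g = 70 > 0 → [-4, -3]
midpoint -3.5: g = 10.6875 > 0 → [-3.5, -3]
midpoint -3.25: g = -7.636719 < 0 → [-3.5, -3.25]
midpoint -3.375: g = 0.7092 > 0 → [-3.375, -3.25]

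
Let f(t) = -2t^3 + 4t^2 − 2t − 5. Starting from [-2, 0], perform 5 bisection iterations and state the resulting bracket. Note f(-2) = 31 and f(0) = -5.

[-0.8125, -0.75]

f(-1) = 3 > 0, so the root lies in [-1, 0]
f(-0.5) = -2.75 < 0, so the root lies in [-1, -0.5]
f(-0.75) = -0.40625 < 0, so the root lies in [-1, -0.75]
f(-0.875) = 1.1523 > 0, so the root lies in [-0.875, -0.75]
f(-0.8125) = 0.3384 > 0, so the root lies in [-0.8125, -0.75]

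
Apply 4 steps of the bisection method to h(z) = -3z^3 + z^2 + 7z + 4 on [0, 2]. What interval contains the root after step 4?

z = 1 gives h = 9, positive; keep [1, 2]
z = 1.5 gives h = 6.625, positive; keep [1.5, 2]
z = 1.75 gives h = 3.234375, positive; keep [1.75, 2]
z = 1.875 gives h = 0.8652, positive; keep [1.875, 2]

[1.875, 2]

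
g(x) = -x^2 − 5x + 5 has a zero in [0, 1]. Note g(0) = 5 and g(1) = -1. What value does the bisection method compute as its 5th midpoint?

0.84375

g(0.5) = 2.25 > 0, so the root lies in [0.5, 1]
g(0.75) = 0.6875 > 0, so the root lies in [0.75, 1]
g(0.875) = -0.140625 < 0, so the root lies in [0.75, 0.875]
g(0.8125) = 0.2773 > 0, so the root lies in [0.8125, 0.875]
g(0.84375) = 0.0693 > 0, so the root lies in [0.84375, 0.875]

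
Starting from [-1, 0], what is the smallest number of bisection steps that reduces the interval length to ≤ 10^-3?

Width after n steps is 1/2^n. Need 2^n ≥ 1/10^-3 = 1000.
2^9 = 512 < 1000 ≤ 2^10 = 1024, so n = 10.

10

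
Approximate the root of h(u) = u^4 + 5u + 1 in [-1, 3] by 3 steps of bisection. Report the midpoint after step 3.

midpoint 1: h = 7 > 0 → [-1, 1]
midpoint 0: h = 1 > 0 → [-1, 0]
midpoint -0.5: h = -1.4375 < 0 → [-0.5, 0]

-0.5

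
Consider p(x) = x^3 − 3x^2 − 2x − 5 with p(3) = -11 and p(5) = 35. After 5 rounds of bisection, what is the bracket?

p(4) = 3 > 0, so the root lies in [3, 4]
p(3.5) = -5.875 < 0, so the root lies in [3.5, 4]
p(3.75) = -1.953125 < 0, so the root lies in [3.75, 4]
p(3.875) = 0.3887 > 0, so the root lies in [3.75, 3.875]
p(3.8125) = -0.8152 < 0, so the root lies in [3.8125, 3.875]

[3.8125, 3.875]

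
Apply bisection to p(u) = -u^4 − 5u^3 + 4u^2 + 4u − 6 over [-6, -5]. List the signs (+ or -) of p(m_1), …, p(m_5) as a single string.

+---+

m = -5.5, p(m) = 9.8125 (+); new bracket [-6, -5.5]
m = -5.75, p(m) = -39.332031 (−); new bracket [-5.75, -5.5]
m = -5.625, p(m) = -13.174072 (−); new bracket [-5.625, -5.5]
m = -5.5625, p(m) = -1.2971 (−); new bracket [-5.5625, -5.5]
m = -5.53125, p(m) = 4.352 (+); new bracket [-5.5625, -5.53125]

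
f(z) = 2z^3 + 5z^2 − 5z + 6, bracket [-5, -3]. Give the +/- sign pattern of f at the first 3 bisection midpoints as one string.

--+

z = -4 gives f = -22, negative; keep [-4, -3]
z = -3.5 gives f = -1, negative; keep [-3.5, -3]
z = -3.25 gives f = 6.40625, positive; keep [-3.5, -3.25]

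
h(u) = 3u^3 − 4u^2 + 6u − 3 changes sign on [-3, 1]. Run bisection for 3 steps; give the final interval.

[0.5, 1]

m = -1, h(m) = -16 (−); new bracket [-1, 1]
m = 0, h(m) = -3 (−); new bracket [0, 1]
m = 0.5, h(m) = -0.625 (−); new bracket [0.5, 1]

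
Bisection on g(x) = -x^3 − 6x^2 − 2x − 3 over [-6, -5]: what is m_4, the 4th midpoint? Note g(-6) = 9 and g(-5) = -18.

midpoint -5.5: g = -7.125 < 0 → [-6, -5.5]
midpoint -5.75: g = 0.234375 > 0 → [-5.75, -5.5]
midpoint -5.625: g = -3.615234 < 0 → [-5.75, -5.625]
midpoint -5.6875: g = -1.7336 < 0 → [-5.75, -5.6875]

-5.6875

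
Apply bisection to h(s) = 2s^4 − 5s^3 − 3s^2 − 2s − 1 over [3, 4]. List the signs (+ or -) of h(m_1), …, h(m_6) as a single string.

+++--+

midpoint 3.5: h = 41 > 0 → [3, 3.5]
midpoint 3.25: h = 12.304688 > 0 → [3, 3.25]
midpoint 3.125: h = 1.600098 > 0 → [3, 3.125]
midpoint 3.0625: h = -2.9485 < 0 → [3.0625, 3.125]
midpoint 3.09375: h = -0.7381 < 0 → [3.09375, 3.125]
midpoint 3.109375: h = 0.4148 > 0 → [3.09375, 3.109375]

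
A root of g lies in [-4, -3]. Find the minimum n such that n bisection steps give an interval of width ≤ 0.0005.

11

Width after n steps is 1/2^n. Need 2^n ≥ 1/0.0005 = 2000.
2^10 = 1024 < 2000 ≤ 2^11 = 2048, so n = 11.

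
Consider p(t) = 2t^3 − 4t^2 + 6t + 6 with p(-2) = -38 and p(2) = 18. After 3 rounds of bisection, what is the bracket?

[-1, -0.5]

t = 0 gives p = 6, positive; keep [-2, 0]
t = -1 gives p = -6, negative; keep [-1, 0]
t = -0.5 gives p = 1.75, positive; keep [-1, -0.5]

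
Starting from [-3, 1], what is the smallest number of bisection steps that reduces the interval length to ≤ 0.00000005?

27

Width after n steps is 4/2^n. Need 2^n ≥ 4/0.00000005 = 80000000.
2^26 = 67108864 < 80000000 ≤ 2^27 = 134217728, so n = 27.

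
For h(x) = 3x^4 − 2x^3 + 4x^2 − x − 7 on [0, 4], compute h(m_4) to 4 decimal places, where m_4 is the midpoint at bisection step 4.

1.4180

x = 2 gives h = 39, positive; keep [0, 2]
x = 1 gives h = -3, negative; keep [1, 2]
x = 1.5 gives h = 8.9375, positive; keep [1, 1.5]
x = 1.25 gives h = 1.418, positive; keep [1, 1.25]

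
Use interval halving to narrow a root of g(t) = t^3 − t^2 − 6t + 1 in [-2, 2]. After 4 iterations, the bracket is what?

[0, 0.25]

t = 0 gives g = 1, positive; keep [0, 2]
t = 1 gives g = -5, negative; keep [0, 1]
t = 0.5 gives g = -2.125, negative; keep [0, 0.5]
t = 0.25 gives g = -0.5469, negative; keep [0, 0.25]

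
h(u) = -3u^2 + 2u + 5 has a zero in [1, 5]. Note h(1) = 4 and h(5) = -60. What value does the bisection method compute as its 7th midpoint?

1.65625

h(3) = -16 < 0, so the root lies in [1, 3]
h(2) = -3 < 0, so the root lies in [1, 2]
h(1.5) = 1.25 > 0, so the root lies in [1.5, 2]
h(1.75) = -0.6875 < 0, so the root lies in [1.5, 1.75]
h(1.625) = 0.3281 > 0, so the root lies in [1.625, 1.75]
h(1.6875) = -0.168 < 0, so the root lies in [1.625, 1.6875]
h(1.65625) = 0.083 > 0, so the root lies in [1.65625, 1.6875]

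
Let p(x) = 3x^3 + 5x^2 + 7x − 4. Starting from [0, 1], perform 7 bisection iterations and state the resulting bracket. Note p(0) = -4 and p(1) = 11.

x = 0.5 gives p = 1.125, positive; keep [0, 0.5]
x = 0.25 gives p = -1.890625, negative; keep [0.25, 0.5]
x = 0.375 gives p = -0.513672, negative; keep [0.375, 0.5]
x = 0.4375 gives p = 0.2708, positive; keep [0.375, 0.4375]
x = 0.40625 gives p = -0.1299, negative; keep [0.40625, 0.4375]
x = 0.421875 gives p = 0.0683, positive; keep [0.40625, 0.421875]
x = 0.4140625 gives p = -0.0314, negative; keep [0.4140625, 0.421875]

[0.4140625, 0.421875]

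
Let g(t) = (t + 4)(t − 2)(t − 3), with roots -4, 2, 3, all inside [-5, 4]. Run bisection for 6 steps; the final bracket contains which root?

g(-0.5) = 30.625 > 0, so the root lies in [-5, -0.5]
g(-2.75) = 34.140625 > 0, so the root lies in [-5, -2.75]
g(-3.875) = 5.048828 > 0, so the root lies in [-5, -3.875]
g(-4.4375) = -20.947 < 0, so the root lies in [-4.4375, -3.875]
g(-4.15625) = -6.8837 < 0, so the root lies in [-4.15625, -3.875]
g(-4.015625) = -0.6594 < 0, so the root lies in [-4.015625, -3.875]

-4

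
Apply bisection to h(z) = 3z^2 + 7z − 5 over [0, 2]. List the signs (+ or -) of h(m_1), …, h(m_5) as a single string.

z = 1 gives h = 5, positive; keep [0, 1]
z = 0.5 gives h = -0.75, negative; keep [0.5, 1]
z = 0.75 gives h = 1.9375, positive; keep [0.5, 0.75]
z = 0.625 gives h = 0.5469, positive; keep [0.5, 0.625]
z = 0.5625 gives h = -0.1133, negative; keep [0.5625, 0.625]

+-++-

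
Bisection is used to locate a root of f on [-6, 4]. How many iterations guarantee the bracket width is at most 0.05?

Width after n steps is 10/2^n. Need 2^n ≥ 10/0.05 = 200.
2^7 = 128 < 200 ≤ 2^8 = 256, so n = 8.

8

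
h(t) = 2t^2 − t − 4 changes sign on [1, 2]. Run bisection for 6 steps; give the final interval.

[1.671875, 1.6875]

t = 1.5 gives h = -1, negative; keep [1.5, 2]
t = 1.75 gives h = 0.375, positive; keep [1.5, 1.75]
t = 1.625 gives h = -0.34375, negative; keep [1.625, 1.75]
t = 1.6875 gives h = 0.0078, positive; keep [1.625, 1.6875]
t = 1.65625 gives h = -0.1699, negative; keep [1.65625, 1.6875]
t = 1.671875 gives h = -0.0815, negative; keep [1.671875, 1.6875]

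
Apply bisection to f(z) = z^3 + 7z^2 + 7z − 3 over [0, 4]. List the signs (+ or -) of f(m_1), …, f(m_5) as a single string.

m = 2, f(m) = 47 (+); new bracket [0, 2]
m = 1, f(m) = 12 (+); new bracket [0, 1]
m = 0.5, f(m) = 2.375 (+); new bracket [0, 0.5]
m = 0.25, f(m) = -0.7969 (−); new bracket [0.25, 0.5]
m = 0.375, f(m) = 0.6621 (+); new bracket [0.25, 0.375]

+++-+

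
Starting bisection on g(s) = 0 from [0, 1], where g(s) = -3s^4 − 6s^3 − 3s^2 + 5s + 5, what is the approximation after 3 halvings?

g(0.5) = 5.8125 > 0, so the root lies in [0.5, 1]
g(0.75) = 3.582031 > 0, so the root lies in [0.75, 1]
g(0.875) = 1.300049 > 0, so the root lies in [0.875, 1]

0.875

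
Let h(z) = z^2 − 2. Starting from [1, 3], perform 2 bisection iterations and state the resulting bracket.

z = 2 gives h = 2, positive; keep [1, 2]
z = 1.5 gives h = 0.25, positive; keep [1, 1.5]

[1, 1.5]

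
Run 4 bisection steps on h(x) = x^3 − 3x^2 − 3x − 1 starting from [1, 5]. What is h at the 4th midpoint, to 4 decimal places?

-1.7031

h(3) = -10 < 0, so the root lies in [3, 5]
h(4) = 3 > 0, so the root lies in [3, 4]
h(3.5) = -5.375 < 0, so the root lies in [3.5, 4]
h(3.75) = -1.7031 < 0, so the root lies in [3.75, 4]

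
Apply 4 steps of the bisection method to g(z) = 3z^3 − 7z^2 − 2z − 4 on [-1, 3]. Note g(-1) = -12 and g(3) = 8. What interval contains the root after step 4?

z = 1 gives g = -10, negative; keep [1, 3]
z = 2 gives g = -12, negative; keep [2, 3]
z = 2.5 gives g = -5.875, negative; keep [2.5, 3]
z = 2.75 gives g = -0.0469, negative; keep [2.75, 3]

[2.75, 3]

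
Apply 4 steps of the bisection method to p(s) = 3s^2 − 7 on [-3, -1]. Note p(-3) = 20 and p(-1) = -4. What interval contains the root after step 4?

[-1.625, -1.5]

p(-2) = 5 > 0, so the root lies in [-2, -1]
p(-1.5) = -0.25 < 0, so the root lies in [-2, -1.5]
p(-1.75) = 2.1875 > 0, so the root lies in [-1.75, -1.5]
p(-1.625) = 0.9219 > 0, so the root lies in [-1.625, -1.5]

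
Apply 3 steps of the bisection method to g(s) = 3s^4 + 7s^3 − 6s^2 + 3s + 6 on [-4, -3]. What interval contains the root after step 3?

[-3.125, -3]

g(-3.5) = 72.0625 > 0, so the root lies in [-3.5, -3]
g(-3.25) = 27.277344 > 0, so the root lies in [-3.25, -3]
g(-3.125) = 10.510498 > 0, so the root lies in [-3.125, -3]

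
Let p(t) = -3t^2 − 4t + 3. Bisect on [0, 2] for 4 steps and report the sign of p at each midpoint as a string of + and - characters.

-+--

p(1) = -4 < 0, so the root lies in [0, 1]
p(0.5) = 0.25 > 0, so the root lies in [0.5, 1]
p(0.75) = -1.6875 < 0, so the root lies in [0.5, 0.75]
p(0.625) = -0.6719 < 0, so the root lies in [0.5, 0.625]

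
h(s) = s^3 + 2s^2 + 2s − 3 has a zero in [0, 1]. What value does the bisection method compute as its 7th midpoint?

midpoint 0.5: h = -1.375 < 0 → [0.5, 1]
midpoint 0.75: h = 0.046875 > 0 → [0.5, 0.75]
midpoint 0.625: h = -0.724609 < 0 → [0.625, 0.75]
midpoint 0.6875: h = -0.3547 < 0 → [0.6875, 0.75]
midpoint 0.71875: h = -0.158 < 0 → [0.71875, 0.75]
midpoint 0.734375: h = -0.0566 < 0 → [0.734375, 0.75]
midpoint 0.7421875: h = -0.0051 < 0 → [0.7421875, 0.75]

0.7421875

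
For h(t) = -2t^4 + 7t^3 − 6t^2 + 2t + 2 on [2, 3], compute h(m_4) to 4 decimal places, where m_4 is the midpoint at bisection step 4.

midpoint 2.5: h = 0.75 > 0 → [2.5, 3]
midpoint 2.75: h = -6.679688 < 0 → [2.5, 2.75]
midpoint 2.625: h = -2.439941 < 0 → [2.5, 2.625]
midpoint 2.5625: h = -0.7239 < 0 → [2.5, 2.5625]

-0.7239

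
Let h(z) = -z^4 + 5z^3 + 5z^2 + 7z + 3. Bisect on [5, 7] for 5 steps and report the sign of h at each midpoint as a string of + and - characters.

+----

m = 6, h(m) = 9 (+); new bracket [6, 7]
m = 6.5, h(m) = -152.1875 (−); new bracket [6, 6.5]
m = 6.25, h(m) = -63.113281 (−); new bracket [6, 6.25]
m = 6.125, h(m) = -25.053 (−); new bracket [6, 6.125]
m = 6.0625, h(m) = -7.5398 (−); new bracket [6, 6.0625]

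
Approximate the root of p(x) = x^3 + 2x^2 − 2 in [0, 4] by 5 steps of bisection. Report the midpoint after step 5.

0.875

p(2) = 14 > 0, so the root lies in [0, 2]
p(1) = 1 > 0, so the root lies in [0, 1]
p(0.5) = -1.375 < 0, so the root lies in [0.5, 1]
p(0.75) = -0.4531 < 0, so the root lies in [0.75, 1]
p(0.875) = 0.2012 > 0, so the root lies in [0.75, 0.875]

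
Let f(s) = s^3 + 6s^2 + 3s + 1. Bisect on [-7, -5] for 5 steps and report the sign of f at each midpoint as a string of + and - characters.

--+++

m = -6, f(m) = -17 (−); new bracket [-6, -5]
m = -5.5, f(m) = -0.375 (−); new bracket [-5.5, -5]
m = -5.25, f(m) = 5.921875 (+); new bracket [-5.5, -5.25]
m = -5.375, f(m) = 2.9316 (+); new bracket [-5.5, -5.375]
m = -5.4375, f(m) = 1.3186 (+); new bracket [-5.5, -5.4375]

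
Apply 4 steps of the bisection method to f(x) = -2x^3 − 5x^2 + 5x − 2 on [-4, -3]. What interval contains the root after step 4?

x = -3.5 gives f = 5, positive; keep [-3.5, -3]
x = -3.25 gives f = -2.40625, negative; keep [-3.5, -3.25]
x = -3.375 gives f = 1.058594, positive; keep [-3.375, -3.25]
x = -3.3125 gives f = -0.7319, negative; keep [-3.375, -3.3125]

[-3.375, -3.3125]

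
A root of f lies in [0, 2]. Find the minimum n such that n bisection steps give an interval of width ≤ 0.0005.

12

Width after n steps is 2/2^n. Need 2^n ≥ 2/0.0005 = 4000.
2^11 = 2048 < 4000 ≤ 2^12 = 4096, so n = 12.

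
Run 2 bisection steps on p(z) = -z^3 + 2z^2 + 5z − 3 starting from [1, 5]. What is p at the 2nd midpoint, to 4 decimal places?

-15.0000

m = 3, p(m) = 3 (+); new bracket [3, 5]
m = 4, p(m) = -15 (−); new bracket [3, 4]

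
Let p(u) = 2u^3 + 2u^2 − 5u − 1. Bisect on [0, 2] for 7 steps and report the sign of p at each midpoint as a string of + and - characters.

-+-+++-

u = 1 gives p = -2, negative; keep [1, 2]
u = 1.5 gives p = 2.75, positive; keep [1, 1.5]
u = 1.25 gives p = -0.21875, negative; keep [1.25, 1.5]
u = 1.375 gives p = 1.1055, positive; keep [1.25, 1.375]
u = 1.3125 gives p = 0.4048, positive; keep [1.25, 1.3125]
u = 1.28125 gives p = 0.0836, positive; keep [1.25, 1.28125]
u = 1.265625 gives p = -0.0699, negative; keep [1.265625, 1.28125]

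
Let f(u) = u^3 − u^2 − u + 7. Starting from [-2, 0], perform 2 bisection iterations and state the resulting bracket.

[-2, -1.5]

f(-1) = 6 > 0, so the root lies in [-2, -1]
f(-1.5) = 2.875 > 0, so the root lies in [-2, -1.5]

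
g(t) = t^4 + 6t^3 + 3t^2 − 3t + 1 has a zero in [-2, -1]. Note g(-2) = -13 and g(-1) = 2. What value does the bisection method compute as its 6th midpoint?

-1.265625

midpoint -1.5: g = -2.9375 < 0 → [-1.5, -1]
midpoint -1.25: g = 0.160156 > 0 → [-1.5, -1.25]
midpoint -1.375: g = -1.226318 < 0 → [-1.375, -1.25]
midpoint -1.3125: g = -0.4929 < 0 → [-1.3125, -1.25]
midpoint -1.28125: g = -0.1564 < 0 → [-1.28125, -1.25]
midpoint -1.265625: g = 0.0044 > 0 → [-1.28125, -1.265625]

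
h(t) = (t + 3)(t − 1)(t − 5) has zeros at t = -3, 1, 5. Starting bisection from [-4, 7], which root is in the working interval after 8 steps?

t = 1.5 gives h = -7.875, negative; keep [1.5, 7]
t = 4.25 gives h = -17.671875, negative; keep [4.25, 7]
t = 5.625 gives h = 24.931641, positive; keep [4.25, 5.625]
t = 4.9375 gives h = -1.9534, negative; keep [4.9375, 5.625]
t = 5.28125 gives h = 9.9715, positive; keep [4.9375, 5.28125]
t = 5.109375 gives h = 3.6449, positive; keep [4.9375, 5.109375]
t = 5.0234375 gives h = 0.7566, positive; keep [4.9375, 5.0234375]
t = 4.98046875 gives h = -0.6204, negative; keep [4.98046875, 5.0234375]

5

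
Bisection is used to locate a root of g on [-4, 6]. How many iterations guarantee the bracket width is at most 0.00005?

18

Width after n steps is 10/2^n. Need 2^n ≥ 10/0.00005 = 200000.
2^17 = 131072 < 200000 ≤ 2^18 = 262144, so n = 18.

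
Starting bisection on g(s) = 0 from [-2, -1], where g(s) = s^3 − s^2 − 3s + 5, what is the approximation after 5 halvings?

s = -1.5 gives g = 3.875, positive; keep [-2, -1.5]
s = -1.75 gives g = 1.828125, positive; keep [-2, -1.75]
s = -1.875 gives g = 0.517578, positive; keep [-2, -1.875]
s = -1.9375 gives g = -0.2146, negative; keep [-1.9375, -1.875]
s = -1.90625 gives g = 0.1581, positive; keep [-1.9375, -1.90625]

-1.90625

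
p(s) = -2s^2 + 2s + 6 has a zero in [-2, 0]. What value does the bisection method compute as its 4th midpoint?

m = -1, p(m) = 2 (+); new bracket [-2, -1]
m = -1.5, p(m) = -1.5 (−); new bracket [-1.5, -1]
m = -1.25, p(m) = 0.375 (+); new bracket [-1.5, -1.25]
m = -1.375, p(m) = -0.5312 (−); new bracket [-1.375, -1.25]

-1.375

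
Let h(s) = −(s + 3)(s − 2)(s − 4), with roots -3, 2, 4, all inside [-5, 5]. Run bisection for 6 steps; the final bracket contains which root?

midpoint 0: h = -24 < 0 → [-5, 0]
midpoint -2.5: h = -14.625 < 0 → [-5, -2.5]
midpoint -3.75: h = 33.421875 > 0 → [-3.75, -2.5]
midpoint -3.125: h = 4.5645 > 0 → [-3.125, -2.5]
midpoint -2.8125: h = -6.1472 < 0 → [-3.125, -2.8125]
midpoint -2.96875: h = -1.0821 < 0 → [-3.125, -2.96875]

-3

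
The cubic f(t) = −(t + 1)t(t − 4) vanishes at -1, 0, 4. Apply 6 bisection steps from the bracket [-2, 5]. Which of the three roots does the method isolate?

midpoint 1.5: f = 9.375 > 0 → [1.5, 5]
midpoint 3.25: f = 10.359375 > 0 → [3.25, 5]
midpoint 4.125: f = -2.642578 < 0 → [3.25, 4.125]
midpoint 3.6875: f = 5.4016 > 0 → [3.6875, 4.125]
midpoint 3.90625: f = 1.7967 > 0 → [3.90625, 4.125]
midpoint 4.015625: f = -0.3147 < 0 → [3.90625, 4.015625]

4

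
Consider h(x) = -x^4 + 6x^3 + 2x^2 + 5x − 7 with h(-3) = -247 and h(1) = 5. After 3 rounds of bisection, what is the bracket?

[0.5, 1]

m = -1, h(m) = -17 (−); new bracket [-1, 1]
m = 0, h(m) = -7 (−); new bracket [0, 1]
m = 0.5, h(m) = -3.3125 (−); new bracket [0.5, 1]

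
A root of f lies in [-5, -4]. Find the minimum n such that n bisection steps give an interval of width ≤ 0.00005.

Width after n steps is 1/2^n. Need 2^n ≥ 1/0.00005 = 20000.
2^14 = 16384 < 20000 ≤ 2^15 = 32768, so n = 15.

15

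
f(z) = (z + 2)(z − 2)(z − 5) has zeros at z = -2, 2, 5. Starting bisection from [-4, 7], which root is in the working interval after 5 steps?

midpoint 1.5: f = 6.125 > 0 → [-4, 1.5]
midpoint -1.25: f = 15.234375 > 0 → [-4, -1.25]
midpoint -2.625: f = -22.041016 < 0 → [-2.625, -1.25]
midpoint -1.9375: f = 1.7073 > 0 → [-2.625, -1.9375]
midpoint -2.28125: f = -8.7674 < 0 → [-2.28125, -1.9375]

-2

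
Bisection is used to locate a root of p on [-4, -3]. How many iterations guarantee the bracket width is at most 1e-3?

Width after n steps is 1/2^n. Need 2^n ≥ 1/1e-3 = 1000.
2^9 = 512 < 1000 ≤ 2^10 = 1024, so n = 10.

10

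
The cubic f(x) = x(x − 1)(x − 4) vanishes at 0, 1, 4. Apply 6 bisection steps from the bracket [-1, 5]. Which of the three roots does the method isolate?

x = 2 gives f = -4, negative; keep [2, 5]
x = 3.5 gives f = -4.375, negative; keep [3.5, 5]
x = 4.25 gives f = 3.453125, positive; keep [3.5, 4.25]
x = 3.875 gives f = -1.3926, negative; keep [3.875, 4.25]
x = 4.0625 gives f = 0.7776, positive; keep [3.875, 4.0625]
x = 3.96875 gives f = -0.3682, negative; keep [3.96875, 4.0625]

4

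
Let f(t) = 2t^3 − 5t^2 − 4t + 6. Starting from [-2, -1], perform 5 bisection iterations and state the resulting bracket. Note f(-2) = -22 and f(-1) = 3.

[-1.21875, -1.1875]

f(-1.5) = -6 < 0, so the root lies in [-1.5, -1]
f(-1.25) = -0.71875 < 0, so the root lies in [-1.25, -1]
f(-1.125) = 1.324219 > 0, so the root lies in [-1.25, -1.125]
f(-1.1875) = 0.3501 > 0, so the root lies in [-1.25, -1.1875]
f(-1.21875) = -0.1723 < 0, so the root lies in [-1.21875, -1.1875]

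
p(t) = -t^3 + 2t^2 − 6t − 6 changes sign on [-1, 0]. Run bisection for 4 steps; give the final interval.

m = -0.5, p(m) = -2.375 (−); new bracket [-1, -0.5]
m = -0.75, p(m) = 0.046875 (+); new bracket [-0.75, -0.5]
m = -0.625, p(m) = -1.224609 (−); new bracket [-0.75, -0.625]
m = -0.6875, p(m) = -0.6047 (−); new bracket [-0.75, -0.6875]

[-0.75, -0.6875]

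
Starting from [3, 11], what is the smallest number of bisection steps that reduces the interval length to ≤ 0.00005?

18

Width after n steps is 8/2^n. Need 2^n ≥ 8/0.00005 = 160000.
2^17 = 131072 < 160000 ≤ 2^18 = 262144, so n = 18.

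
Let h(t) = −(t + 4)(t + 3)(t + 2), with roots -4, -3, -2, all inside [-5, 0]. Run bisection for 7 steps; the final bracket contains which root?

m = -2.5, h(m) = 0.375 (+); new bracket [-2.5, 0]
m = -1.25, h(m) = -3.609375 (−); new bracket [-2.5, -1.25]
m = -1.875, h(m) = -0.298828 (−); new bracket [-2.5, -1.875]
m = -2.1875, h(m) = 0.2761 (+); new bracket [-2.1875, -1.875]
m = -2.03125, h(m) = 0.0596 (+); new bracket [-2.03125, -1.875]
m = -1.953125, h(m) = -0.1004 (−); new bracket [-2.03125, -1.953125]
m = -1.9921875, h(m) = -0.0158 (−); new bracket [-2.03125, -1.9921875]

-2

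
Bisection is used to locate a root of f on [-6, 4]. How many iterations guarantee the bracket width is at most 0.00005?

Width after n steps is 10/2^n. Need 2^n ≥ 10/0.00005 = 200000.
2^17 = 131072 < 200000 ≤ 2^18 = 262144, so n = 18.

18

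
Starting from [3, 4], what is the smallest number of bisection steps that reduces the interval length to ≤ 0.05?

5

Width after n steps is 1/2^n. Need 2^n ≥ 1/0.05 = 20.
2^4 = 16 < 20 ≤ 2^5 = 32, so n = 5.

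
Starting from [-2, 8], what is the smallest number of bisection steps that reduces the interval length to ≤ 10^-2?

Width after n steps is 10/2^n. Need 2^n ≥ 10/10^-2 = 1000.
2^9 = 512 < 1000 ≤ 2^10 = 1024, so n = 10.

10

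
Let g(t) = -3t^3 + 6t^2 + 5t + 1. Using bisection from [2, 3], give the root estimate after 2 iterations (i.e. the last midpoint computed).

2.75

g(2.5) = 4.125 > 0, so the root lies in [2.5, 3]
g(2.75) = -2.265625 < 0, so the root lies in [2.5, 2.75]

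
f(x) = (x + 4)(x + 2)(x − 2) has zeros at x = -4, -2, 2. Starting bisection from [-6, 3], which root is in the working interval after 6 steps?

f(-1.5) = -4.375 < 0, so the root lies in [-1.5, 3]
f(0.75) = -16.328125 < 0, so the root lies in [0.75, 3]
f(1.875) = -2.845703 < 0, so the root lies in [1.875, 3]
f(2.4375) = 12.4978 > 0, so the root lies in [1.875, 2.4375]
f(2.15625) = 3.998 > 0, so the root lies in [1.875, 2.15625]
f(2.015625) = 0.3774 > 0, so the root lies in [1.875, 2.015625]

2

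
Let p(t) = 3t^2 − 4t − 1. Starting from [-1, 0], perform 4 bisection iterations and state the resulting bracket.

[-0.25, -0.1875]

p(-0.5) = 1.75 > 0, so the root lies in [-0.5, 0]
p(-0.25) = 0.1875 > 0, so the root lies in [-0.25, 0]
p(-0.125) = -0.453125 < 0, so the root lies in [-0.25, -0.125]
p(-0.1875) = -0.1445 < 0, so the root lies in [-0.25, -0.1875]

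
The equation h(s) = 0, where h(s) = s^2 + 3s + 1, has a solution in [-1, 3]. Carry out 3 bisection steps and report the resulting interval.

s = 1 gives h = 5, positive; keep [-1, 1]
s = 0 gives h = 1, positive; keep [-1, 0]
s = -0.5 gives h = -0.25, negative; keep [-0.5, 0]

[-0.5, 0]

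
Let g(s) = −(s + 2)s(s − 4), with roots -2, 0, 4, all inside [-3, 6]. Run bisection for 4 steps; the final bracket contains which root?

m = 1.5, g(m) = 13.125 (+); new bracket [1.5, 6]
m = 3.75, g(m) = 5.390625 (+); new bracket [3.75, 6]
m = 4.875, g(m) = -29.326172 (−); new bracket [3.75, 4.875]
m = 4.3125, g(m) = -8.5071 (−); new bracket [3.75, 4.3125]

4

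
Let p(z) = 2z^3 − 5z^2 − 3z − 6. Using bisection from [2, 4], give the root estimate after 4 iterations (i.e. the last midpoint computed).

3.125

m = 3, p(m) = -6 (−); new bracket [3, 4]
m = 3.5, p(m) = 8 (+); new bracket [3, 3.5]
m = 3.25, p(m) = 0.09375 (+); new bracket [3, 3.25]
m = 3.125, p(m) = -3.168 (−); new bracket [3.125, 3.25]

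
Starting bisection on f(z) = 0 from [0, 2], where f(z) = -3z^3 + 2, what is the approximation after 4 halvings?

f(1) = -1 < 0, so the root lies in [0, 1]
f(0.5) = 1.625 > 0, so the root lies in [0.5, 1]
f(0.75) = 0.734375 > 0, so the root lies in [0.75, 1]
f(0.875) = -0.0098 < 0, so the root lies in [0.75, 0.875]

0.875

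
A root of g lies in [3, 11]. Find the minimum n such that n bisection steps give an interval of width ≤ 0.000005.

21

Width after n steps is 8/2^n. Need 2^n ≥ 8/0.000005 = 1600000.
2^20 = 1048576 < 1600000 ≤ 2^21 = 2097152, so n = 21.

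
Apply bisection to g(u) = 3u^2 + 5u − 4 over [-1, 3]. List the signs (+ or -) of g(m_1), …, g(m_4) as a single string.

midpoint 1: g = 4 > 0 → [-1, 1]
midpoint 0: g = -4 < 0 → [0, 1]
midpoint 0.5: g = -0.75 < 0 → [0.5, 1]
midpoint 0.75: g = 1.4375 > 0 → [0.5, 0.75]

+--+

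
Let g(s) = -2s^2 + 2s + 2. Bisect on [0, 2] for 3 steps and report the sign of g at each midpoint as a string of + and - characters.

g(1) = 2 > 0, so the root lies in [1, 2]
g(1.5) = 0.5 > 0, so the root lies in [1.5, 2]
g(1.75) = -0.625 < 0, so the root lies in [1.5, 1.75]

++-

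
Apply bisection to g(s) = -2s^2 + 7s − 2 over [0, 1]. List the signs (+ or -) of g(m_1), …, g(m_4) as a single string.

s = 0.5 gives g = 1, positive; keep [0, 0.5]
s = 0.25 gives g = -0.375, negative; keep [0.25, 0.5]
s = 0.375 gives g = 0.34375, positive; keep [0.25, 0.375]
s = 0.3125 gives g = -0.0078, negative; keep [0.3125, 0.375]

+-+-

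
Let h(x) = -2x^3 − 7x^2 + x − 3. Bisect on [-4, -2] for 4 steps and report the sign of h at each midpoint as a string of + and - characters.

midpoint -3: h = -15 < 0 → [-4, -3]
midpoint -3.5: h = -6.5 < 0 → [-4, -3.5]
midpoint -3.75: h = 0.28125 > 0 → [-3.75, -3.5]
midpoint -3.625: h = -3.3398 < 0 → [-3.75, -3.625]

--+-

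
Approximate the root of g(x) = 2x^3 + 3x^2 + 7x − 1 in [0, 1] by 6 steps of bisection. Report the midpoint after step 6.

g(0.5) = 3.5 > 0, so the root lies in [0, 0.5]
g(0.25) = 0.96875 > 0, so the root lies in [0, 0.25]
g(0.125) = -0.074219 < 0, so the root lies in [0.125, 0.25]
g(0.1875) = 0.4312 > 0, so the root lies in [0.125, 0.1875]
g(0.15625) = 0.1746 > 0, so the root lies in [0.125, 0.15625]
g(0.140625) = 0.0493 > 0, so the root lies in [0.125, 0.140625]

0.140625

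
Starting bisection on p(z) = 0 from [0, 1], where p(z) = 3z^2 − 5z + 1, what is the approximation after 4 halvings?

0.1875

z = 0.5 gives p = -0.75, negative; keep [0, 0.5]
z = 0.25 gives p = -0.0625, negative; keep [0, 0.25]
z = 0.125 gives p = 0.421875, positive; keep [0.125, 0.25]
z = 0.1875 gives p = 0.168, positive; keep [0.1875, 0.25]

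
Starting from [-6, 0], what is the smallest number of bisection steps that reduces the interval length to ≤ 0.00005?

17

Width after n steps is 6/2^n. Need 2^n ≥ 6/0.00005 = 120000.
2^16 = 65536 < 120000 ≤ 2^17 = 131072, so n = 17.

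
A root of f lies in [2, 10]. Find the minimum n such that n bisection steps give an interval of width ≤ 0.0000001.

27

Width after n steps is 8/2^n. Need 2^n ≥ 8/0.0000001 = 80000000.
2^26 = 67108864 < 80000000 ≤ 2^27 = 134217728, so n = 27.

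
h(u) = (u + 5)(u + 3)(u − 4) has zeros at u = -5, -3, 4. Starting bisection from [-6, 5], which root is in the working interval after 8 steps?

4

m = -0.5, h(m) = -50.625 (−); new bracket [-0.5, 5]
m = 2.25, h(m) = -66.609375 (−); new bracket [2.25, 5]
m = 3.625, h(m) = -21.427734 (−); new bracket [3.625, 5]
m = 4.3125, h(m) = 21.2805 (+); new bracket [3.625, 4.3125]
m = 3.96875, h(m) = -1.9532 (−); new bracket [3.96875, 4.3125]
m = 4.140625, h(m) = 9.1786 (+); new bracket [3.96875, 4.140625]
m = 4.0546875, h(m) = 3.4933 (+); new bracket [3.96875, 4.0546875]
m = 4.01171875, h(m) = 0.7405 (+); new bracket [3.96875, 4.01171875]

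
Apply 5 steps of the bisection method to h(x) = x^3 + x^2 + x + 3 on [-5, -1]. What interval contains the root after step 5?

h(-3) = -18 < 0, so the root lies in [-3, -1]
h(-2) = -3 < 0, so the root lies in [-2, -1]
h(-1.5) = 0.375 > 0, so the root lies in [-2, -1.5]
h(-1.75) = -1.0469 < 0, so the root lies in [-1.75, -1.5]
h(-1.625) = -0.2754 < 0, so the root lies in [-1.625, -1.5]

[-1.625, -1.5]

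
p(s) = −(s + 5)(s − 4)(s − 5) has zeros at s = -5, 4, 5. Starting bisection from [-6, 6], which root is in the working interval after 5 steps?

-5

s = 0 gives p = -100, negative; keep [-6, 0]
s = -3 gives p = -112, negative; keep [-6, -3]
s = -4.5 gives p = -40.375, negative; keep [-6, -4.5]
s = -5.25 gives p = 23.7031, positive; keep [-5.25, -4.5]
s = -4.875 gives p = -10.9551, negative; keep [-5.25, -4.875]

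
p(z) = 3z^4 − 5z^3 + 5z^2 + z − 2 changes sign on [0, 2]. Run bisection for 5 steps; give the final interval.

z = 1 gives p = 2, positive; keep [0, 1]
z = 0.5 gives p = -0.6875, negative; keep [0.5, 1]
z = 0.75 gives p = 0.402344, positive; keep [0.5, 0.75]
z = 0.625 gives p = -0.1848, negative; keep [0.625, 0.75]
z = 0.6875 gives p = 0.0962, positive; keep [0.625, 0.6875]

[0.625, 0.6875]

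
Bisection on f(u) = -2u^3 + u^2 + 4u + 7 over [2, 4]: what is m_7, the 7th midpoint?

u = 3 gives f = -26, negative; keep [2, 3]
u = 2.5 gives f = -8, negative; keep [2, 2.5]
u = 2.25 gives f = -1.71875, negative; keep [2, 2.25]
u = 2.125 gives f = 0.8242, positive; keep [2.125, 2.25]
u = 2.1875 gives f = -0.3999, negative; keep [2.125, 2.1875]
u = 2.15625 gives f = 0.2238, positive; keep [2.15625, 2.1875]
u = 2.171875 gives f = -0.0851, negative; keep [2.15625, 2.171875]

2.171875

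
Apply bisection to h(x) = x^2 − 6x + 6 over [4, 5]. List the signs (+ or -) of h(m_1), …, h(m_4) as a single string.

-+--

h(4.5) = -0.75 < 0, so the root lies in [4.5, 5]
h(4.75) = 0.0625 > 0, so the root lies in [4.5, 4.75]
h(4.625) = -0.359375 < 0, so the root lies in [4.625, 4.75]
h(4.6875) = -0.1523 < 0, so the root lies in [4.6875, 4.75]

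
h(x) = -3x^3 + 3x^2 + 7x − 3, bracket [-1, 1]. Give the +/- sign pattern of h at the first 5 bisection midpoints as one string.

h(0) = -3 < 0, so the root lies in [0, 1]
h(0.5) = 0.875 > 0, so the root lies in [0, 0.5]
h(0.25) = -1.109375 < 0, so the root lies in [0.25, 0.5]
h(0.375) = -0.1113 < 0, so the root lies in [0.375, 0.5]
h(0.4375) = 0.3855 > 0, so the root lies in [0.375, 0.4375]

-+--+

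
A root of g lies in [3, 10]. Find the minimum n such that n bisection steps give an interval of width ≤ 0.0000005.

24

Width after n steps is 7/2^n. Need 2^n ≥ 7/0.0000005 = 14000000.
2^23 = 8388608 < 14000000 ≤ 2^24 = 16777216, so n = 24.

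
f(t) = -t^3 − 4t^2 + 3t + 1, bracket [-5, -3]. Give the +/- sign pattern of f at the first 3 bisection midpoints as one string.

--+

t = -4 gives f = -11, negative; keep [-5, -4]
t = -4.5 gives f = -2.375, negative; keep [-5, -4.5]
t = -4.75 gives f = 3.671875, positive; keep [-4.75, -4.5]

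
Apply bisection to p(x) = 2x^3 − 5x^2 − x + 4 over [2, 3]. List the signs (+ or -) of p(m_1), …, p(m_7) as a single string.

x = 2.5 gives p = 1.5, positive; keep [2, 2.5]
x = 2.25 gives p = -0.78125, negative; keep [2.25, 2.5]
x = 2.375 gives p = 0.214844, positive; keep [2.25, 2.375]
x = 2.3125 gives p = -0.3179, negative; keep [2.3125, 2.375]
x = 2.34375 gives p = -0.0604, negative; keep [2.34375, 2.375]
x = 2.359375 gives p = 0.075, positive; keep [2.34375, 2.359375]
x = 2.3515625 gives p = 0.0068, positive; keep [2.34375, 2.3515625]

+-+--++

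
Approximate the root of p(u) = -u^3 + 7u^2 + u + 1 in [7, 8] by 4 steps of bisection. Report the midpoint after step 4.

midpoint 7.5: p = -19.625 < 0 → [7, 7.5]
midpoint 7.25: p = -4.890625 < 0 → [7, 7.25]
midpoint 7.125: p = 1.779297 > 0 → [7.125, 7.25]
midpoint 7.1875: p = -1.4988 < 0 → [7.125, 7.1875]

7.1875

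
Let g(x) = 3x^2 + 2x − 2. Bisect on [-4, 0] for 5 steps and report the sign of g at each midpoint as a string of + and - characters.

g(-2) = 6 > 0, so the root lies in [-2, 0]
g(-1) = -1 < 0, so the root lies in [-2, -1]
g(-1.5) = 1.75 > 0, so the root lies in [-1.5, -1]
g(-1.25) = 0.1875 > 0, so the root lies in [-1.25, -1]
g(-1.125) = -0.4531 < 0, so the root lies in [-1.25, -1.125]

+-++-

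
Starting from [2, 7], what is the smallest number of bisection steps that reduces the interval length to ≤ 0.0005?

14

Width after n steps is 5/2^n. Need 2^n ≥ 5/0.0005 = 10000.
2^13 = 8192 < 10000 ≤ 2^14 = 16384, so n = 14.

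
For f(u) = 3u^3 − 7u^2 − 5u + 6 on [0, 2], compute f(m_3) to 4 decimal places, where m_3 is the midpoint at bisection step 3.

f(1) = -3 < 0, so the root lies in [0, 1]
f(0.5) = 2.125 > 0, so the root lies in [0.5, 1]
f(0.75) = -0.421875 < 0, so the root lies in [0.5, 0.75]

-0.4219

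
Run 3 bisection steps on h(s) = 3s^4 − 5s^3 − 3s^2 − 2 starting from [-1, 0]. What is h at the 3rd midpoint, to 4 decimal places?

s = -0.5 gives h = -1.9375, negative; keep [-1, -0.5]
s = -0.75 gives h = -0.628906, negative; keep [-1, -0.75]
s = -0.875 gives h = 0.811279, positive; keep [-0.875, -0.75]

0.8113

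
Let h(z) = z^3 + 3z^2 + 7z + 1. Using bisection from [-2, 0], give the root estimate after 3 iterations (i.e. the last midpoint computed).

-0.25

h(-1) = -4 < 0, so the root lies in [-1, 0]
h(-0.5) = -1.875 < 0, so the root lies in [-0.5, 0]
h(-0.25) = -0.578125 < 0, so the root lies in [-0.25, 0]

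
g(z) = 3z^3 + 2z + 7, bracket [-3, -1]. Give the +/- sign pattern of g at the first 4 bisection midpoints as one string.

---+

midpoint -2: g = -21 < 0 → [-2, -1]
midpoint -1.5: g = -6.125 < 0 → [-1.5, -1]
midpoint -1.25: g = -1.359375 < 0 → [-1.25, -1]
midpoint -1.125: g = 0.4785 > 0 → [-1.25, -1.125]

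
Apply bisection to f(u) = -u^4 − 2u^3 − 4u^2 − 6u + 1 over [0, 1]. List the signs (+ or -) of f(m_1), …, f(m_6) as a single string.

midpoint 0.5: f = -3.3125 < 0 → [0, 0.5]
midpoint 0.25: f = -0.785156 < 0 → [0, 0.25]
midpoint 0.125: f = 0.18335 > 0 → [0.125, 0.25]
midpoint 0.1875: f = -0.28 < 0 → [0.125, 0.1875]
midpoint 0.15625: f = -0.0434 < 0 → [0.125, 0.15625]
midpoint 0.140625: f = 0.0712 > 0 → [0.140625, 0.15625]

--+--+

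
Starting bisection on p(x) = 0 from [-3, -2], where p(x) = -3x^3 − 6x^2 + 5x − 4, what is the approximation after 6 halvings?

midpoint -2.5: p = -7.125 < 0 → [-3, -2.5]
midpoint -2.75: p = -0.734375 < 0 → [-3, -2.75]
midpoint -2.875: p = 3.322266 > 0 → [-2.875, -2.75]
midpoint -2.8125: p = 1.2185 > 0 → [-2.8125, -2.75]
midpoint -2.78125: p = 0.2235 > 0 → [-2.78125, -2.75]
midpoint -2.765625: p = -0.2601 < 0 → [-2.78125, -2.765625]

-2.765625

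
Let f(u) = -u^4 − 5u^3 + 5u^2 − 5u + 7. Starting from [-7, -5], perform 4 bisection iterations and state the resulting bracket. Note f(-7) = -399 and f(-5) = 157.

[-6.125, -6]

midpoint -6: f = 1 > 0 → [-7, -6]
midpoint -6.5: f = -161.1875 < 0 → [-6.5, -6]
midpoint -6.25: f = -71.613281 < 0 → [-6.25, -6]
midpoint -6.125: f = -33.303 < 0 → [-6.125, -6]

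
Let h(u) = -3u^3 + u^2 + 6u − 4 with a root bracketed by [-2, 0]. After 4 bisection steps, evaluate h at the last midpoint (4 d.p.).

u = -1 gives h = -6, negative; keep [-2, -1]
u = -1.5 gives h = -0.625, negative; keep [-2, -1.5]
u = -1.75 gives h = 4.640625, positive; keep [-1.75, -1.5]
u = -1.625 gives h = 1.7637, positive; keep [-1.625, -1.5]

1.7637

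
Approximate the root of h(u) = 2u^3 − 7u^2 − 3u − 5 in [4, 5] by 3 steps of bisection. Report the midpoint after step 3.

h(4.5) = 22 > 0, so the root lies in [4, 4.5]
h(4.25) = 9.34375 > 0, so the root lies in [4, 4.25]
h(4.125) = 3.894531 > 0, so the root lies in [4, 4.125]

4.125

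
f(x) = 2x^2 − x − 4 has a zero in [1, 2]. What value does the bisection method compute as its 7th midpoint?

1.6796875

f(1.5) = -1 < 0, so the root lies in [1.5, 2]
f(1.75) = 0.375 > 0, so the root lies in [1.5, 1.75]
f(1.625) = -0.34375 < 0, so the root lies in [1.625, 1.75]
f(1.6875) = 0.0078 > 0, so the root lies in [1.625, 1.6875]
f(1.65625) = -0.1699 < 0, so the root lies in [1.65625, 1.6875]
f(1.671875) = -0.0815 < 0, so the root lies in [1.671875, 1.6875]
f(1.6796875) = -0.037 < 0, so the root lies in [1.6796875, 1.6875]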